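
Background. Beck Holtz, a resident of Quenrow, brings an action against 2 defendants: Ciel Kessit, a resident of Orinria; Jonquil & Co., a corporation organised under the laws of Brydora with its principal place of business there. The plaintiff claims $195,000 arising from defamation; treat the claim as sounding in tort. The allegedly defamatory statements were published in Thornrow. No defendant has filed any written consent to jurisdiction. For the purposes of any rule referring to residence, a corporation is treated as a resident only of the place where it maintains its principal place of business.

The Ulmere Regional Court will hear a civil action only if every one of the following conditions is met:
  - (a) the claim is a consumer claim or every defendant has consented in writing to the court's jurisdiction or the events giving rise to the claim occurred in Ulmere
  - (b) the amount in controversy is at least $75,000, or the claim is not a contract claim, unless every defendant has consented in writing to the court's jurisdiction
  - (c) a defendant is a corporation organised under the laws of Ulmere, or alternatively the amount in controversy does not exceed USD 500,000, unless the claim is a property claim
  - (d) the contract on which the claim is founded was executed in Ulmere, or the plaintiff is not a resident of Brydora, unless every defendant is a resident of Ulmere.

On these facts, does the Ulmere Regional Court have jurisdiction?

No

The Ulmere Regional Court:
  (a) The claim is a tort claim, not a consumer claim; no such written consent has been filed; the operative events occurred in Thornrow, not Ulmere — no alternative holds. Not satisfied.
  (b) The amount in controversy is 195,000 dollars, which meets the 75,000 dollars floor, so one alternative holds. Satisfied.
  (c) The amount in controversy is 195,000 dollars, within the $500,000 ceiling, so one alternative holds. Condition met.
  (d) The plaintiff resides in Quenrow, which is not Brydora — that alternative is enough. Met.
  → Not every requirement is met — no jurisdiction.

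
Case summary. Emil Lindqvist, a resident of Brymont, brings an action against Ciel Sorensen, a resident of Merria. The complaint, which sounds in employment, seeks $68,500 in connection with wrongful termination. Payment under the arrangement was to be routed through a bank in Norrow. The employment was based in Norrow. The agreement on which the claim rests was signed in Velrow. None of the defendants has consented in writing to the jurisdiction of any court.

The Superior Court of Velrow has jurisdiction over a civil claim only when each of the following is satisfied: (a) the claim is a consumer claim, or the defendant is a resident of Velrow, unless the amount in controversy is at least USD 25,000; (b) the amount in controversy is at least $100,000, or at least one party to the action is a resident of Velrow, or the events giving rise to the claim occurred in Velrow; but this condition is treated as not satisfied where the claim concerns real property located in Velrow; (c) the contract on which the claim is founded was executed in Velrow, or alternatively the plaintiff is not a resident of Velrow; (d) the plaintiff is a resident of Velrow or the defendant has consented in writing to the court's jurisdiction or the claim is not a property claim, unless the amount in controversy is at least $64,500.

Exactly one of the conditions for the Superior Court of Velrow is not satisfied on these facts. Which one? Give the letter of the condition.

The Superior Court of Velrow:
  (a) The claim is an employment claim, not a consumer claim; the defendant resides in Merria, not Velrow — every alternative fails. But the amount in controversy is USD 68,500, which meets the 25,000 dollars floor, and the 'unless' clause therefore excuses the requirement. Condition met.
  (b) The amount in controversy is USD 68,500, below the $100,000 floor; no party resides in Velrow; the operative events occurred in Norrow, not Velrow — every alternative fails. Not met.
  (c) The contract was executed in Velrow, so one alternative holds. Satisfied.
  (d) The claim is an employment claim, not a property claim, which satisfies one of the alternatives. Condition met.
Only condition (b) fails.

(b)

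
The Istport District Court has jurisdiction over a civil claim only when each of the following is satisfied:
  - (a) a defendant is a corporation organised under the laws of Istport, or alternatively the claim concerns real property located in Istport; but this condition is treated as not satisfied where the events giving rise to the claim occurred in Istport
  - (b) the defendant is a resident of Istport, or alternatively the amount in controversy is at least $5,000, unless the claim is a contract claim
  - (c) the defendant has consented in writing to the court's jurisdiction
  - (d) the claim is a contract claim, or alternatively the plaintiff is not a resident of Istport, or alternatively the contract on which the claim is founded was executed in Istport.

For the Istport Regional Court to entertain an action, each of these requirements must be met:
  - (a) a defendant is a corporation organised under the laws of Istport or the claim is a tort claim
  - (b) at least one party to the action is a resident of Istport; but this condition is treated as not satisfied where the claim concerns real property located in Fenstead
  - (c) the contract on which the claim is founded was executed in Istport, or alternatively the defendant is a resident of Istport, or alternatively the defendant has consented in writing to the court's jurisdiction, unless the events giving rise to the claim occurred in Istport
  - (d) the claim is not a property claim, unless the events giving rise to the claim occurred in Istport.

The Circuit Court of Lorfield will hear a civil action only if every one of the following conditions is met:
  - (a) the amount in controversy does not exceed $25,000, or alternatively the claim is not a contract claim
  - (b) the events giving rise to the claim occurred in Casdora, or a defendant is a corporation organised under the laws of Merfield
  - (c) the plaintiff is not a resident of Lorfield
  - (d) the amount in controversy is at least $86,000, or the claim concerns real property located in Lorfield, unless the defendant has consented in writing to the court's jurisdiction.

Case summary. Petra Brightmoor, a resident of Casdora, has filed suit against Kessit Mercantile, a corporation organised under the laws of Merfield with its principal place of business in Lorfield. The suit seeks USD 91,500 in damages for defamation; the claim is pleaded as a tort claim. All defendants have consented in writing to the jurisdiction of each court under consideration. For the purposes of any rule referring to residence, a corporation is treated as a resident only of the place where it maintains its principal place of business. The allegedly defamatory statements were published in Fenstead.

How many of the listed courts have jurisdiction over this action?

1

The Istport District Court:
  (a) The corporate defendant(s) are organised in Merfield, not Istport; the claim does not concern real property — none of the alternatives is met. Fails.
  (b) The amount in controversy is USD 91,500, which meets the 5,000 dollars floor, so one alternative holds. Satisfied.
  (c) Every defendant has filed written consent. Condition met.
  (d) The plaintiff resides in Casdora, which is not Istport, so this disjunct is met. Condition met.
  → At least one condition fails; no jurisdiction.
The Istport Regional Court:
  (a) The claim is a tort claim, so this disjunct is met. Condition met.
  (b) No party resides in Istport. Not met.
  (c) Every defendant has filed written consent, so this disjunct is met. Met.
  (d) The claim is a tort claim, not a property claim. Met.
  → At least one condition fails; no jurisdiction.
The Circuit Court of Lorfield:
  (a) The claim is a tort claim, not a contract claim — that alternative is enough. Condition met.
  (b) Kessit Mercantile is organised under the laws of Merfield, so one alternative holds. Met.
  (c) The plaintiff resides in Casdora, which is not Lorfield. Condition met.
  (d) The amount in controversy is $91,500, which meets the USD 86,000 floor, so this disjunct is met. Condition met.
  → The court has jurisdiction.
Courts with jurisdiction: the Circuit Court of Lorfield — 1 in total.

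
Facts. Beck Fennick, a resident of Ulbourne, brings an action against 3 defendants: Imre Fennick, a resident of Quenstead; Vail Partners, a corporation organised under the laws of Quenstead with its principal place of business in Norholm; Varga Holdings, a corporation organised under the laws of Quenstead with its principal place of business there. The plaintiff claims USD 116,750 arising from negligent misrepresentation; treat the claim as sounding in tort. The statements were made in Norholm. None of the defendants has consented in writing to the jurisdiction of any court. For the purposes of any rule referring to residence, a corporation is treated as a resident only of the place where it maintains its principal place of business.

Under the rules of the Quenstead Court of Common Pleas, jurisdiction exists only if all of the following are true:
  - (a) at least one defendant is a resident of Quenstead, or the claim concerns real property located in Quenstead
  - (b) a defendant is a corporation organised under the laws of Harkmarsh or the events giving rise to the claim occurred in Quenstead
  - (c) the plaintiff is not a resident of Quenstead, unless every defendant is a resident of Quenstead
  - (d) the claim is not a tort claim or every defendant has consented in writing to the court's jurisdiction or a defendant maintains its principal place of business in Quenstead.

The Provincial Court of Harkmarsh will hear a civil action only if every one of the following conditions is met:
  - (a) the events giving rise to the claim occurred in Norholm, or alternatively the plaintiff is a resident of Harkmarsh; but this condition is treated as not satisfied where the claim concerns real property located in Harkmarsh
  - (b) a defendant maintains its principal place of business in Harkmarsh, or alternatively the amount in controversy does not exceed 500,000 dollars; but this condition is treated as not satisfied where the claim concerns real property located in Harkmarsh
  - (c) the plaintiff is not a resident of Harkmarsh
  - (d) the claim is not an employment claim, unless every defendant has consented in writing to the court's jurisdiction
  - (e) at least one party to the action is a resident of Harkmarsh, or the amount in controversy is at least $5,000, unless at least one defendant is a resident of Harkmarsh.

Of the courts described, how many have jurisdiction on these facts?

1

The Quenstead Court of Common Pleas:
  (a) Imre Fennick resides in Quenstead — that alternative is enough. Condition met.
  (b) The corporate defendant(s) are organised in Quenstead, not Harkmarsh; the operative events occurred in Norholm, not Quenstead — every alternative fails. Not satisfied.
  (c) The plaintiff resides in Ulbourne, which is not Quenstead. Met.
  (d) Varga Holdings has its principal place of business in Quenstead, which satisfies one of the alternatives. Satisfied.
  → The court lacks jurisdiction.
The Provincial Court of Harkmarsh:
  (a) The operative events occurred in Norholm — that alternative is enough. The carve-out does not apply: the claim does not concern real property. Satisfied.
  (b) The amount in controversy is USD 116,750, within the USD 500,000 ceiling, so this disjunct is met. And the carve-out is inapplicable — the claim does not concern real property. Satisfied.
  (c) The plaintiff resides in Ulbourne, which is not Harkmarsh. Satisfied.
  (d) The claim is a tort claim, not an employment claim. Met.
  (e) The amount in controversy is $116,750, which meets the $5,000 floor, so one alternative holds. Condition met.
  → All conditions met; jurisdiction exists.
Courts with jurisdiction: the Provincial Court of Harkmarsh — 1 in total.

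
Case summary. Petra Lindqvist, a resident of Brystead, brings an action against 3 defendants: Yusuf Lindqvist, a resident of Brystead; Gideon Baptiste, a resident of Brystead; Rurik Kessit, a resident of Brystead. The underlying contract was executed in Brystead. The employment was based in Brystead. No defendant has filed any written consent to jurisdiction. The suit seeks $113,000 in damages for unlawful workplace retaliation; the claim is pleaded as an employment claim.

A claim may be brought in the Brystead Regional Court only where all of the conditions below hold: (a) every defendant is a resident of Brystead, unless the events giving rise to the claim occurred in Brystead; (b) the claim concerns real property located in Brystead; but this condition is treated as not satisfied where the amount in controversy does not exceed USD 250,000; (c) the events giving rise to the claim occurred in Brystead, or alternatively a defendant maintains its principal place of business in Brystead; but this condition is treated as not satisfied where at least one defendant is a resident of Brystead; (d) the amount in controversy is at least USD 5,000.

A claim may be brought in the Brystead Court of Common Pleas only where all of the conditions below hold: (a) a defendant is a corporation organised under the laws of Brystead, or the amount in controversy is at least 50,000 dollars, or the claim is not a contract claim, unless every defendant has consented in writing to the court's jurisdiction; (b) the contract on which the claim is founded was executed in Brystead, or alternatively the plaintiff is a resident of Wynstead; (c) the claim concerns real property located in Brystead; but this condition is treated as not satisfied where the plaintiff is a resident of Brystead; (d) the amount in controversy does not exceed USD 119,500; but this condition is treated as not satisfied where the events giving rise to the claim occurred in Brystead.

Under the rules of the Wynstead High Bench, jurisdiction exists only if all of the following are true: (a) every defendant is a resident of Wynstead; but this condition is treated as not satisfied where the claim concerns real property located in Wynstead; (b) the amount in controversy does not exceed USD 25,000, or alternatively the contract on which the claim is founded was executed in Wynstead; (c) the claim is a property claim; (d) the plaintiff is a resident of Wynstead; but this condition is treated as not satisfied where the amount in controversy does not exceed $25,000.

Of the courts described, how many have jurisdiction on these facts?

The Brystead Regional Court:
  (a) The defendants reside as follows — Yusuf Lindqvist in Brystead, Gideon Baptiste in Brystead, Rurik Kessit in Brystead — all in Brystead. Condition met.
  (b) The claim does not concern real property. Not satisfied.
  (c) The operative events occurred in Brystead — that alternative is enough. However, Yusuf Lindqvist resides in Brystead, which falls within the stated exception and so defeats the condition. Not met.
  (d) The amount in controversy is $113,000, which meets the 5,000 dollars floor. Met.
  → At least one condition fails; no jurisdiction.
The Brystead Court of Common Pleas:
  (a) The amount in controversy is 113,000 dollars, which meets the 50,000 dollars floor, which satisfies one of the alternatives. Condition met.
  (b) The contract was executed in Brystead, so this disjunct is met. Condition met.
  (c) The claim does not concern real property. Fails.
  (d) The amount in controversy is $113,000, within the 119,500 dollars ceiling. However, the operative events occurred in Brystead, which falls within the stated exception and so defeats the condition. Fails.
  → At least one condition fails; no jurisdiction.
The Wynstead High Bench:
  (a) The defendants reside as follows — Yusuf Lindqvist in Brystead, Gideon Baptiste in Brystead, Rurik Kessit in Brystead — not all in Wynstead. Fails.
  (b) The amount in controversy is 113,000 dollars, above the 25,000 dollars ceiling; the contract was executed in Brystead, not Wynstead — every alternative fails. Not met.
  (c) The claim is an employment claim, not a property claim. Condition not met.
  (d) The plaintiff resides in Brystead, not Wynstead. Condition not met.
  → At least one condition fails; no jurisdiction.
No court satisfies all of its conditions.

0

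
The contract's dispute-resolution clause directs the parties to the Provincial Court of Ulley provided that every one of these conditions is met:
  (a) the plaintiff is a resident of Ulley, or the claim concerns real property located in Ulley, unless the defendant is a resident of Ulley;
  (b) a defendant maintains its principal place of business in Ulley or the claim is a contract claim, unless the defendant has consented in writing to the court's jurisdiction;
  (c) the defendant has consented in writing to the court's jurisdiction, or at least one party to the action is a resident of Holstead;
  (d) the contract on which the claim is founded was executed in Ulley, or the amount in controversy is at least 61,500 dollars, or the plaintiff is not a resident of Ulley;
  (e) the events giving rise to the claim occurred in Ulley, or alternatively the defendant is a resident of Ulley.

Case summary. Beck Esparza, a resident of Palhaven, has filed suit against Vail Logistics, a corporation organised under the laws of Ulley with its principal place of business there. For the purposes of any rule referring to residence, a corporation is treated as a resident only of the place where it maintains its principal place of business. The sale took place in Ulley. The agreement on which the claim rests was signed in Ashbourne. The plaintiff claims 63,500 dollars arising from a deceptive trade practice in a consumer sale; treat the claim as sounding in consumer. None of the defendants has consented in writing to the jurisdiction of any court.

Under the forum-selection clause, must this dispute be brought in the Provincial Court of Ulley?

The Provincial Court of Ulley:
  (a) The plaintiff resides in Palhaven, not Ulley; the claim does not concern real property — every alternative fails. The proviso rescues it, though: the defendant resides in Ulley. Met.
  (b) Vail Logistics has its principal place of business in Ulley — that alternative is enough. Satisfied.
  (c) No such written consent has been filed; no party resides in Holstead — no alternative holds. Condition not met.
  (d) The amount in controversy is $63,500, which meets the USD 61,500 floor, so this disjunct is met. Satisfied.
  (e) The operative events occurred in Ulley — that alternative is enough. Condition met.
  → The clause does not apply.

No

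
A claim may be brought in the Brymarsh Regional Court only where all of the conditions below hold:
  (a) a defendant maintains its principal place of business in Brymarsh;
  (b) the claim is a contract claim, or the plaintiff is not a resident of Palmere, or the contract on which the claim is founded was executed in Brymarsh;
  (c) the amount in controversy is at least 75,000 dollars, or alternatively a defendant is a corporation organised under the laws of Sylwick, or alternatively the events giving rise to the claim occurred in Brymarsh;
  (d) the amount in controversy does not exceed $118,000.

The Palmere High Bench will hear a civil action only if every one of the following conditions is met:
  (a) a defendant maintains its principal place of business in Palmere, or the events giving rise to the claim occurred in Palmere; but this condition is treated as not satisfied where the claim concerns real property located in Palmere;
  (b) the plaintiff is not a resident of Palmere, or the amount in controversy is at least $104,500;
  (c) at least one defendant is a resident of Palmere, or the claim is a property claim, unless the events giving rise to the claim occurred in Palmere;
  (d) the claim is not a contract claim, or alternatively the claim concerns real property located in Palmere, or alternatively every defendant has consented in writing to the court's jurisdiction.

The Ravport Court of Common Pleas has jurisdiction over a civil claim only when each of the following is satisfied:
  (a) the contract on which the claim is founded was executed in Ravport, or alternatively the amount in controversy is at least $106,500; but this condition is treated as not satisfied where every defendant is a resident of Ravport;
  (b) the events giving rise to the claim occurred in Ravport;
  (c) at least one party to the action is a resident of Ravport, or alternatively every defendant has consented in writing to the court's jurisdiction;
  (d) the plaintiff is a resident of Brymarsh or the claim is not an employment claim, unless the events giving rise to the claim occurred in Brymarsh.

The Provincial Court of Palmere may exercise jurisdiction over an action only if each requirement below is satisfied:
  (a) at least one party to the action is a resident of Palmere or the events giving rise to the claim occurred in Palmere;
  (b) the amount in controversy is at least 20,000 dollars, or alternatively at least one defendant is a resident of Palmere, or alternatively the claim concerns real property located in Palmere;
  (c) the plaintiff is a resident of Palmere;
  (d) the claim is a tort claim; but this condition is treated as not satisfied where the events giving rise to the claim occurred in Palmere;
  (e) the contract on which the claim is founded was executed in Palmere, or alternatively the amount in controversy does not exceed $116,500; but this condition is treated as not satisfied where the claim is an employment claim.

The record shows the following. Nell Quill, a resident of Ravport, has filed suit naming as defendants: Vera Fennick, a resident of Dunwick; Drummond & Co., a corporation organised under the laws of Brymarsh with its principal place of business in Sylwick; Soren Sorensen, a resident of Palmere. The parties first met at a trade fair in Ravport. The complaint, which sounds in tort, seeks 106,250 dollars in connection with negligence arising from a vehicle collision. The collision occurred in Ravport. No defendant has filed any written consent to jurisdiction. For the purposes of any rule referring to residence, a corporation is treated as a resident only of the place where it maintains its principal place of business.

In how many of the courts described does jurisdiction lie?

0

The Brymarsh Regional Court:
  (a) The corporate defendant(s) have their principal place of business in Sylwick, not Brymarsh. Condition not met.
  (b) The plaintiff resides in Ravport, which is not Palmere, which satisfies one of the alternatives. Satisfied.
  (c) The amount in controversy is USD 106,250, which meets the 75,000 dollars floor — that alternative is enough. Met.
  (d) The amount in controversy is $106,250, within the $118,000 ceiling. Condition met.
  → At least one condition fails; no jurisdiction.
The Palmere High Bench:
  (a) The corporate defendant(s) have their principal place of business in Sylwick, not Palmere; the operative events occurred in Ravport, not Palmere — no alternative holds. Not met.
  (b) The plaintiff resides in Ravport, which is not Palmere, so one alternative holds. Satisfied.
  (c) Soren Sorensen resides in Palmere, so one alternative holds. Satisfied.
  (d) The claim is a tort claim, not a contract claim, so one alternative holds. Satisfied.
  → At least one condition fails; no jurisdiction.
The Ravport Court of Common Pleas:
  (a) No contract (and hence no place of execution) is alleged; the amount in controversy is 106,250 dollars, below the 106,500 dollars floor — no alternative holds. Fails.
  (b) The operative events occurred in Ravport. Condition met.
  (c) Nell Quill resides in Ravport, so one alternative holds. Condition met.
  (d) The claim is a tort claim, not an employment claim, so this disjunct is met. Condition met.
  → Not every requirement is met — no jurisdiction.
The Provincial Court of Palmere:
  (a) Soren Sorensen resides in Palmere, so one alternative holds. Met.
  (b) The amount in controversy is $106,250, which meets the $20,000 floor, so one alternative holds. Satisfied.
  (c) The plaintiff resides in Ravport, not Palmere. Fails.
  (d) The claim is a tort claim. The carve-out does not apply: the operative events occurred in Ravport, not Palmere. Satisfied.
  (e) The amount in controversy is USD 106,250, within the $116,500 ceiling, so one alternative holds. And the carve-out is inapplicable — the claim is a tort claim, not an employment claim. Satisfied.
  → No jurisdiction.
No court satisfies all of its conditions.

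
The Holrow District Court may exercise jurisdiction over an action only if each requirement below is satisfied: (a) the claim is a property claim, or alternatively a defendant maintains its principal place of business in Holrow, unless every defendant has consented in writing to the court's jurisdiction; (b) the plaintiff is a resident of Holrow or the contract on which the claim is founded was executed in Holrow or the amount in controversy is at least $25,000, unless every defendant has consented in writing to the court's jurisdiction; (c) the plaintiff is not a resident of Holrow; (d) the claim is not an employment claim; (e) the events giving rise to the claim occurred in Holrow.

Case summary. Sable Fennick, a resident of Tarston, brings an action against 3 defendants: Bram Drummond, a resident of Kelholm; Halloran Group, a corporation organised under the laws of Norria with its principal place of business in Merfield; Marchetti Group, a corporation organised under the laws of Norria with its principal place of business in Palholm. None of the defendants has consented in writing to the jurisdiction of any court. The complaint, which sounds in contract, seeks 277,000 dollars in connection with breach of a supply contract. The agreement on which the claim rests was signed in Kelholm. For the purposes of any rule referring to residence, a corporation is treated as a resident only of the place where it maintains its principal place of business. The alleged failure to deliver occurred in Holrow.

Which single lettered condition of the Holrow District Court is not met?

The Holrow District Court:
  (a) The claim is a contract claim, not a property claim; the corporate defendant(s) have their principal place of business in Merfield, Palholm, not Holrow — no alternative holds. And no such written consent has been filed, so the proviso does not save it. Fails.
  (b) The amount in controversy is $277,000, which meets the 25,000 dollars floor — that alternative is enough. Condition met.
  (c) The plaintiff resides in Tarston, which is not Holrow. Satisfied.
  (d) The claim is a contract claim, not an employment claim. Satisfied.
  (e) The operative events occurred in Holrow. Met.
Only condition (a) fails.

(a)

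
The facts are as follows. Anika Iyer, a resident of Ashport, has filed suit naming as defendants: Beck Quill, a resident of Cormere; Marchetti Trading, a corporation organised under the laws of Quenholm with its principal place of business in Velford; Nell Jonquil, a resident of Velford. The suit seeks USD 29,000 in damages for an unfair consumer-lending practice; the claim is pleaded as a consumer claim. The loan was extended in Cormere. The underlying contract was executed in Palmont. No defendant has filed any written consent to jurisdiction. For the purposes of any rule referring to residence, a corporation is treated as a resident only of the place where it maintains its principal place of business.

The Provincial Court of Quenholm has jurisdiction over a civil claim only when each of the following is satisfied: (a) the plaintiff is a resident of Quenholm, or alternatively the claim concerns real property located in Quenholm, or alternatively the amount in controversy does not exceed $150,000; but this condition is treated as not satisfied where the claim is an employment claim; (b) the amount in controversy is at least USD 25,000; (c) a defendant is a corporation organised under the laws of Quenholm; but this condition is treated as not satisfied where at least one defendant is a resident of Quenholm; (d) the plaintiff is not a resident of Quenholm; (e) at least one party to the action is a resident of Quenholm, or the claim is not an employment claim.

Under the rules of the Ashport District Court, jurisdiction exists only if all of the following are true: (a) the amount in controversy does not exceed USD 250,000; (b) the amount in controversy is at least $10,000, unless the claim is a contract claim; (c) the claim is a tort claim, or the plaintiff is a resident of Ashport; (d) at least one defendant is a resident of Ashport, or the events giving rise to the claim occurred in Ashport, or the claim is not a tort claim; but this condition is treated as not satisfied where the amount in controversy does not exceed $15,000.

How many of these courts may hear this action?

The Provincial Court of Quenholm:
  (a) The amount in controversy is $29,000, within the USD 150,000 ceiling — that alternative is enough. The carve-out does not apply: the claim is a consumer claim, not an employment claim. Met.
  (b) The amount in controversy is USD 29,000, which meets the USD 25,000 floor. Met.
  (c) Marchetti Trading is organised under the laws of Quenholm. The exception is not triggered, since no defendant resides in Quenholm (they reside in Cormere, Velford, Velford). Satisfied.
  (d) The plaintiff resides in Ashport, which is not Quenholm. Met.
  (e) The claim is a consumer claim, not an employment claim — that alternative is enough. Met.
  → All conditions met; jurisdiction exists.
The Ashport District Court:
  (a) The amount in controversy is 29,000 dollars, within the USD 250,000 ceiling. Met.
  (b) The amount in controversy is USD 29,000, which meets the USD 10,000 floor. Condition met.
  (c) The plaintiff resides in Ashport, so this disjunct is met. Condition met.
  (d) The claim is a consumer claim, not a tort claim, so one alternative holds. And the carve-out is inapplicable — the amount in controversy is 29,000 dollars, above the 15,000 dollars ceiling. Met.
  → Every requirement is satisfied — jurisdiction.
Courts with jurisdiction: the Provincial Court of Quenholm, the Ashport District Court — 2 in total.

2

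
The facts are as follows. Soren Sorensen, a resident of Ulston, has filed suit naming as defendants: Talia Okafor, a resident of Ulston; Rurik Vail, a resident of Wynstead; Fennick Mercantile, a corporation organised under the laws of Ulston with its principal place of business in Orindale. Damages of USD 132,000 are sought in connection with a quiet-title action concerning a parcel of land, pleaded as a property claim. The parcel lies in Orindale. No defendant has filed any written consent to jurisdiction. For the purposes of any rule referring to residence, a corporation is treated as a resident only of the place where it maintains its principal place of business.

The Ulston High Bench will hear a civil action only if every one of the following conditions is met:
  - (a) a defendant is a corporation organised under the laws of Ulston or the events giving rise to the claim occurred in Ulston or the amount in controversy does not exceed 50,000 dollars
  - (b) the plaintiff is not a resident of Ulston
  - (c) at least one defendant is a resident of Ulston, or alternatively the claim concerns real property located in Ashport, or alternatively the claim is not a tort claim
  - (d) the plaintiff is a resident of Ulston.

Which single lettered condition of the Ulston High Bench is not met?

(b)

The Ulston High Bench:
  (a) Fennick Mercantile is organised under the laws of Ulston, so this disjunct is met. Met.
  (b) The plaintiff resides in Ulston. Not satisfied.
  (c) Talia Okafor resides in Ulston, so this disjunct is met. Met.
  (d) The plaintiff resides in Ulston. Met.
Only condition (b) fails.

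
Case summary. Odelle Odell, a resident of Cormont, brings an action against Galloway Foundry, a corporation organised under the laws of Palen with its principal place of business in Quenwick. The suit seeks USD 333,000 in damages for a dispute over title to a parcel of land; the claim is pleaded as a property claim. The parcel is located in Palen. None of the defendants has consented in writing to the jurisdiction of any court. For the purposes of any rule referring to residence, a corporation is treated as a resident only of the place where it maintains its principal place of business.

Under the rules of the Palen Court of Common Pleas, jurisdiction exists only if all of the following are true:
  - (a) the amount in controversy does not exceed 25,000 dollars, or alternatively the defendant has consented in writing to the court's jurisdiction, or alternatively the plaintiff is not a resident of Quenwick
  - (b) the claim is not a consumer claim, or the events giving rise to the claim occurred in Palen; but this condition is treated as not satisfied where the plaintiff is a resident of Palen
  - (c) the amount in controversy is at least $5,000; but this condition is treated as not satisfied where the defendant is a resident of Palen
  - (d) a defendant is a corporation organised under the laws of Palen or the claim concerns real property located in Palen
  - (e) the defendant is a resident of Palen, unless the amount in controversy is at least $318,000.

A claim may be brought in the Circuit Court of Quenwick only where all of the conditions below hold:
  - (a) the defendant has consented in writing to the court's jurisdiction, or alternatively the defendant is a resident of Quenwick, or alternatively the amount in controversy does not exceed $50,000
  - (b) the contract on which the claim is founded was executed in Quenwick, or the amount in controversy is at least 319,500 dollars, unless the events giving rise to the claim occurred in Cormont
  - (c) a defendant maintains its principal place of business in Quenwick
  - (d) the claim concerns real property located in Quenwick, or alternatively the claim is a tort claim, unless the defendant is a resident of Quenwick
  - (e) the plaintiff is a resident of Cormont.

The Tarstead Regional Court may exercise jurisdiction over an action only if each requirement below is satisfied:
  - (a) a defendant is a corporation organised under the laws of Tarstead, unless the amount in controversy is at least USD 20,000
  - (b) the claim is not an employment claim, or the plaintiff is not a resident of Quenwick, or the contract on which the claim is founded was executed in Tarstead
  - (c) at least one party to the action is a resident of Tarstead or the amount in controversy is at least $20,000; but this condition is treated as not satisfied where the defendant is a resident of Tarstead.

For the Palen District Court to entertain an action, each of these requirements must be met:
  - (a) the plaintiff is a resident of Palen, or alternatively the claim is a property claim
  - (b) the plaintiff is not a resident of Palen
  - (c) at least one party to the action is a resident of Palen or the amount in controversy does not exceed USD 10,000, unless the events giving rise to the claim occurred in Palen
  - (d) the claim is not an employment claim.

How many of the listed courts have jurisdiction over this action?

4

The Palen Court of Common Pleas:
  (a) The plaintiff resides in Cormont, which is not Quenwick, which satisfies one of the alternatives. Satisfied.
  (b) The claim is a property claim, not a consumer claim, so one alternative holds. The carve-out does not apply: the plaintiff resides in Cormont, not Palen. Condition met.
  (c) The amount in controversy is 333,000 dollars, which meets the USD 5,000 floor. The carve-out does not apply: the defendant resides in Quenwick, not Palen. Satisfied.
  (d) Galloway Foundry is organised under the laws of Palen — that alternative is enough. Met.
  (e) The defendant resides in Quenwick, not Palen. However, the amount in controversy is 333,000 dollars, which meets the USD 318,000 floor, so the 'unless' proviso supplies this condition. Condition met.
  → Jurisdiction lies.
The Circuit Court of Quenwick:
  (a) The defendant resides in Quenwick, so this disjunct is met. Satisfied.
  (b) The amount in controversy is $333,000, which meets the USD 319,500 floor — that alternative is enough. Met.
  (c) Galloway Foundry has its principal place of business in Quenwick. Condition met.
  (d) The property lies in Palen, not Quenwick; the claim is a property claim, not a tort claim — no alternative holds. The proviso rescues it, though: the defendant resides in Quenwick. Met.
  (e) The plaintiff resides in Cormont. Met.
  → All conditions met; jurisdiction exists.
The Tarstead Regional Court:
  (a) The corporate defendant(s) are organised in Palen, not Tarstead. However, the amount in controversy is USD 333,000, which meets the USD 20,000 floor, so the 'unless' proviso supplies this condition. Met.
  (b) The claim is a property claim, not an employment claim, which satisfies one of the alternatives. Condition met.
  (c) The amount in controversy is USD 333,000, which meets the $20,000 floor, which satisfies one of the alternatives. The exception is not triggered, since the defendant resides in Quenwick, not Tarstead. Satisfied.
  → Jurisdiction lies.
The Palen District Court:
  (a) The claim is a property claim, which satisfies one of the alternatives. Condition met.
  (b) The plaintiff resides in Cormont, which is not Palen. Satisfied.
  (c) No party resides in Palen; the amount in controversy is USD 333,000, above the 10,000 dollars ceiling — every alternative fails. But the operative events occurred in Palen, and the 'unless' clause therefore excuses the requirement. Satisfied.
  (d) The claim is a property claim, not an employment claim. Satisfied.
  → Jurisdiction lies.
Courts with jurisdiction: the Palen Court of Common Pleas, the Circuit Court of Quenwick, the Tarstead Regional Court, the Palen District Court — 4 in total.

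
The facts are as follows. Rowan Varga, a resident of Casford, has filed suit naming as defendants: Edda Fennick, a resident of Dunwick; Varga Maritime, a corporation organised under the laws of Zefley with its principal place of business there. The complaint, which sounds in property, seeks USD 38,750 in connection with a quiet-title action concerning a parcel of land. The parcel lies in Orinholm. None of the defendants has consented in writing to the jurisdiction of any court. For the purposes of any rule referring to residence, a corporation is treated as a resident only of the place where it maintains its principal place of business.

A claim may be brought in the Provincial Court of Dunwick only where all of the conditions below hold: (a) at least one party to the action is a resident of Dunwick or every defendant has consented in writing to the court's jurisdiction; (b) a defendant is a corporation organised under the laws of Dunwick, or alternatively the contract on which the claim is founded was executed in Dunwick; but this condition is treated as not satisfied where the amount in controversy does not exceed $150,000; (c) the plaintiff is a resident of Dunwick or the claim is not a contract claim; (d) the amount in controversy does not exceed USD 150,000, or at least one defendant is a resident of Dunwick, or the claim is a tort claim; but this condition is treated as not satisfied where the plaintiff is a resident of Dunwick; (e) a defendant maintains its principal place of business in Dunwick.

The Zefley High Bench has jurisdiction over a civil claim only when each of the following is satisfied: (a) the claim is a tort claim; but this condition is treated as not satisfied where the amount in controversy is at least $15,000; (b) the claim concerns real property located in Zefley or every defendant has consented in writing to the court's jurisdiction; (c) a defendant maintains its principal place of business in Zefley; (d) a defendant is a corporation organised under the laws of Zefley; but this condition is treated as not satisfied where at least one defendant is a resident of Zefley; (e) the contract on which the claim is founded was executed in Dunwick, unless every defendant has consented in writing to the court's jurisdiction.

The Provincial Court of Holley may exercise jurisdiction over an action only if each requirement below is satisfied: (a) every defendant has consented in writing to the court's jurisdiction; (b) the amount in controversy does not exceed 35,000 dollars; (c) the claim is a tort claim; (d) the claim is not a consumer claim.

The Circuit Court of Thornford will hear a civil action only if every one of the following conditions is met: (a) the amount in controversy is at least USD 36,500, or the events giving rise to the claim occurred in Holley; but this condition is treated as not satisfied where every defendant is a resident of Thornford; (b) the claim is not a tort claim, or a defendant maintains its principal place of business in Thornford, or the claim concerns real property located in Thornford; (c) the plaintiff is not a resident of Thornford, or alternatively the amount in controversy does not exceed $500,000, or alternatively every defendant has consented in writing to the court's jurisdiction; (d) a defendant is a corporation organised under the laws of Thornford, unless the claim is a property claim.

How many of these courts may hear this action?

1

The Provincial Court of Dunwick:
  (a) Edda Fennick resides in Dunwick, which satisfies one of the alternatives. Met.
  (b) The corporate defendant(s) are organised in Zefley, not Dunwick; no contract (and hence no place of execution) is alleged — no alternative holds. Not met.
  (c) The claim is a property claim, not a contract claim, so this disjunct is met. Met.
  (d) The amount in controversy is 38,750 dollars, within the USD 150,000 ceiling — that alternative is enough. The carve-out does not apply: the plaintiff resides in Casford, not Dunwick. Satisfied.
  (e) The corporate defendant(s) have their principal place of business in Zefley, not Dunwick. Condition not met.
  → Not every requirement is met — no jurisdiction.
The Zefley High Bench:
  (a) The claim is a property claim, not a tort claim. Condition not met.
  (b) The property lies in Orinholm, not Zefley; no such written consent has been filed — every alternative fails. Condition not met.
  (c) Varga Maritime has its principal place of business in Zefley. Satisfied.
  (d) Varga Maritime is organised under the laws of Zefley. But the carve-out bites: Varga Maritime resides in Zefley. Not satisfied.
  (e) No contract (and hence no place of execution) is alleged. The proviso offers no rescue either, since no such written consent has been filed. Condition not met.
  → Not every requirement is met — no jurisdiction.
The Provincial Court of Holley:
  (a) No such written consent has been filed. Not met.
  (b) The amount in controversy is 38,750 dollars, above the $35,000 ceiling. Not met.
  (c) The claim is a property claim, not a tort claim. Not satisfied.
  (d) The claim is a property claim, not a consumer claim. Condition met.
  → Not every requirement is met — no jurisdiction.
The Circuit Court of Thornford:
  (a) The amount in controversy is $38,750, which meets the $36,500 floor, so one alternative holds. The carve-out does not apply: the defendants reside as follows — Edda Fennick in Dunwick, Varga Maritime in Zefley — not all in Thornford. Met.
  (b) The claim is a property claim, not a tort claim, so this disjunct is met. Condition met.
  (c) The plaintiff resides in Casford, which is not Thornford — that alternative is enough. Met.
  (d) The corporate defendant(s) are organised in Zefley, not Thornford. However, the claim is a property claim, so the 'unless' proviso supplies this condition. Satisfied.
  → Every requirement is satisfied — jurisdiction.
Courts with jurisdiction: the Circuit Court of Thornford — 1 in total.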